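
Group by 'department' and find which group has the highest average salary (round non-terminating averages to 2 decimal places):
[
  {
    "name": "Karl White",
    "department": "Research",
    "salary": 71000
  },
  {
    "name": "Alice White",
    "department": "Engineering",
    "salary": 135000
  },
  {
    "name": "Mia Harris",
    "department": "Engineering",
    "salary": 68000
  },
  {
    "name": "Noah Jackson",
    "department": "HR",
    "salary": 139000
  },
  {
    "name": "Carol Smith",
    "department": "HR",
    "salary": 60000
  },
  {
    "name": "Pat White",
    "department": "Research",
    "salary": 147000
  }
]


Group by: department

Groups:
  Engineering: 2 people, avg salary = 203000/2 = $101500
  HR: 2 people, avg salary = 199000/2 = $99500
  Research: 2 people, avg salary = 218000/2 = $109000

Highest average salary: Research ($109000)

Research ($109000)


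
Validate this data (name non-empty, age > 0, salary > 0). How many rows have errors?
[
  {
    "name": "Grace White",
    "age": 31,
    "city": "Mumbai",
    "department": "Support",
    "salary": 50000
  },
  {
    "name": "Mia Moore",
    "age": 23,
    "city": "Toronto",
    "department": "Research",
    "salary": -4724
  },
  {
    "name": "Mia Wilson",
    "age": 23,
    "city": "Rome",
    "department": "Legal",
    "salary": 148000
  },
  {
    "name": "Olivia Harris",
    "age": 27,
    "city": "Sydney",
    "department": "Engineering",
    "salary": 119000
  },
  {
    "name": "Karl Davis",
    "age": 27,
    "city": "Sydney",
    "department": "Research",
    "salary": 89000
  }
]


Validating 5 records:
Rules: name non-empty, age > 0, salary > 0

  Row 1 (Grace White): OK
  Row 2 (Mia Moore): negative salary: -4724
  Row 3 (Mia Wilson): OK
  Row 4 (Olivia Harris): OK
  Row 5 (Karl Davis): OK

Total errors: 1

1 errors


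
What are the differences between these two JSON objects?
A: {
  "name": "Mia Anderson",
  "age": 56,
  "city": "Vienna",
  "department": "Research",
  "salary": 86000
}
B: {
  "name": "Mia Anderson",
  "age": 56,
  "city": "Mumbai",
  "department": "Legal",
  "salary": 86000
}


Comparing each field (in key order):
  name: same
  age: same
  city: DIFFERENT
  department: DIFFERENT
  salary: same
Differences:
  city: Vienna -> Mumbai
  department: Research -> Legal

2 field(s) changed

2 changes: city, department


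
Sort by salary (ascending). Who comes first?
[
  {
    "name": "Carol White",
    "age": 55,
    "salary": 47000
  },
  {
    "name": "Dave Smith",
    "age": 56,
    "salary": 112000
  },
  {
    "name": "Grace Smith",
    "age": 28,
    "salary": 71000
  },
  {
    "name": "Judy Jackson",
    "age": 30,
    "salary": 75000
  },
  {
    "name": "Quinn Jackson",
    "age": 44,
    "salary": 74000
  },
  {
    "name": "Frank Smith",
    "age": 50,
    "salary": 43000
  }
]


Sort by: salary (ascending)

Sorted order:
  1. Frank Smith (salary = 43000)
  2. Carol White (salary = 47000)
  3. Grace Smith (salary = 71000)
  4. Quinn Jackson (salary = 74000)
  5. Judy Jackson (salary = 75000)
  6. Dave Smith (salary = 112000)

First: Frank Smith

Frank Smith


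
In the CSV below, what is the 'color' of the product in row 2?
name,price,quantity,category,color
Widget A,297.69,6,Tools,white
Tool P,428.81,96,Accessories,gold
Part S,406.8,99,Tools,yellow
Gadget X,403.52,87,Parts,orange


Query: Row 2 ('Tool P'), column 'color'
Value: gold

gold


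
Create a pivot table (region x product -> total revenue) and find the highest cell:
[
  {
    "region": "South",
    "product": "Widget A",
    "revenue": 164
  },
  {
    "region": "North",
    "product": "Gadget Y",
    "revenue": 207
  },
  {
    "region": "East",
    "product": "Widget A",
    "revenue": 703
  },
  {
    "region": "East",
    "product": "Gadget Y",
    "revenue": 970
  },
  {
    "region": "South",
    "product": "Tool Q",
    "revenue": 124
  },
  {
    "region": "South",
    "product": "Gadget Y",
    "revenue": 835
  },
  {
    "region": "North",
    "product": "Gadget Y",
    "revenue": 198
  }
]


Pivot: region (rows) x product (columns) -> total revenue

     Gadget Y      Tool Q        Widget A    
East           970             0           703  
North          405             0             0  
South          835           124           164  

Highest: East / Gadget Y = $970

East / Gadget Y = $970


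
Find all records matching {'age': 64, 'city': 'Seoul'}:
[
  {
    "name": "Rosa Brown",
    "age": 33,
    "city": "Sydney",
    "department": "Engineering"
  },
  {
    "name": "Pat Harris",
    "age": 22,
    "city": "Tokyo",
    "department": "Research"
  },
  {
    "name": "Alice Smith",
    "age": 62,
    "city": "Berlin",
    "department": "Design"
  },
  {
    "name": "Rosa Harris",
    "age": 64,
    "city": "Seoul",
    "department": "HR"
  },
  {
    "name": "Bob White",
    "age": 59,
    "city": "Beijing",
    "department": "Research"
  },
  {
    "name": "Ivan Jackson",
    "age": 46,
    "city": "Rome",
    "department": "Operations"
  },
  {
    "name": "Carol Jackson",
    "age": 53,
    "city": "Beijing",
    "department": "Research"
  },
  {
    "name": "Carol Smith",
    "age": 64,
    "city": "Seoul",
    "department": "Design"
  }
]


Search criteria: {'age': 64, 'city': 'Seoul'}

Checking 8 records:
  Rosa Brown: {age: 33, city: Sydney}
  Pat Harris: {age: 22, city: Tokyo}
  Alice Smith: {age: 62, city: Berlin}
  Rosa Harris: {age: 64, city: Seoul} <-- MATCH
  Bob White: {age: 59, city: Beijing}
  Ivan Jackson: {age: 46, city: Rome}
  Carol Jackson: {age: 53, city: Beijing}
  Carol Smith: {age: 64, city: Seoul} <-- MATCH

Matches: ["Rosa Harris", "Carol Smith"]

["Rosa Harris", "Carol Smith"]


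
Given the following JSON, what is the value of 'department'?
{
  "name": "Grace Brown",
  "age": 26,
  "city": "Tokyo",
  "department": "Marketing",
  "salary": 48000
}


Looking up field 'department'
Value: Marketing

Marketing


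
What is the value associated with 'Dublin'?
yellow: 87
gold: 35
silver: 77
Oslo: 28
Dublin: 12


Looking up key 'Dublin'
Value: 12

12


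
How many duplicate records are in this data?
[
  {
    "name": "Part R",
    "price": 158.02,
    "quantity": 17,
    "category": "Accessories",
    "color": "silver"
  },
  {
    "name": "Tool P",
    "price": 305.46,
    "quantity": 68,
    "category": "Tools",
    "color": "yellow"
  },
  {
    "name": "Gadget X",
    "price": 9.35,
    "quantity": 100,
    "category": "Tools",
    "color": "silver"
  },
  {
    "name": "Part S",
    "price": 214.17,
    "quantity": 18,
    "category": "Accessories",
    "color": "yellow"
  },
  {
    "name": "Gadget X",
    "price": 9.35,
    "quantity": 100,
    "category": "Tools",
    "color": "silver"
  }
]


Checking 5 records for duplicates:

  Row 1: Part R ($158.02, qty 17)
  Row 2: Tool P ($305.46, qty 68)
  Row 3: Gadget X ($9.35, qty 100)
  Row 4: Part S ($214.17, qty 18)
  Row 5: Gadget X ($9.35, qty 100) <-- DUPLICATE

Duplicates found: 1
Unique records: 4

1 duplicates, 4 unique


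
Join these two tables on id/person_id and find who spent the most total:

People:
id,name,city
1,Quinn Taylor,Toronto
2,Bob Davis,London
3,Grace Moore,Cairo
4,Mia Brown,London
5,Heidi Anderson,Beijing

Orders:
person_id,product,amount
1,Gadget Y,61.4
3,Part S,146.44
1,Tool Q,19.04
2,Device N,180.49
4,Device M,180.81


Join on: people.id = orders.person_id

Joined rows:
  Quinn Taylor (Toronto) bought Gadget Y for $61.4
  Grace Moore (Cairo) bought Part S for $146.44
  Quinn Taylor (Toronto) bought Tool Q for $19.04
  Bob Davis (London) bought Device N for $180.49
  Mia Brown (London) bought Device M for $180.81

Total per person:
  Mia Brown: $180.81
  Bob Davis: $180.49
  Grace Moore: $146.44
  Quinn Taylor: $80.44

Top spender: Mia Brown ($180.81)

Mia Brown ($180.81)


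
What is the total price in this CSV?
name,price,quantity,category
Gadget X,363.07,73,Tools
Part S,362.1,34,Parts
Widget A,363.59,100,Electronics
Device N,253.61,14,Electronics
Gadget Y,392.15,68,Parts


Computing total price:
Values: [363.07, 362.1, 363.59, 253.61, 392.15]
Sum = 1734.52

1734.52


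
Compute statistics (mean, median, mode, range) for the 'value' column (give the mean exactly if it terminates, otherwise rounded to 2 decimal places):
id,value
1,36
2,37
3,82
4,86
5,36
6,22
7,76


Data: [36, 37, 82, 86, 36, 22, 76]
Count: 7
Sum: 375
Mean: 375/7 ≈ 53.57 (rounded to 2 decimal places)
Sorted: [22, 36, 36, 37, 76, 82, 86]
Median: 37.0
Mode: 36 (2 times)
Range: 86 - 22 = 64
Min: 22, Max: 86

mean≈53.57, median=37.0, mode=36, range=64


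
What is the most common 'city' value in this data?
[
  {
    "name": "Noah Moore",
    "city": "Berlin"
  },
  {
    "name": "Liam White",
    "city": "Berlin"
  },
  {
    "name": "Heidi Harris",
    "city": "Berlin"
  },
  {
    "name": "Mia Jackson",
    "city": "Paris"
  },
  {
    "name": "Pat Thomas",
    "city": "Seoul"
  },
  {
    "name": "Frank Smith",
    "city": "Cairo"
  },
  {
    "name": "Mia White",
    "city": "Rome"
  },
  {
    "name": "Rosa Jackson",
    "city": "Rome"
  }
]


Counting 'city' values across 8 records:

  Berlin: 3 ###
  Rome: 2 ##
  Paris: 1 #
  Seoul: 1 #
  Cairo: 1 #

Most common: Berlin (3 times)

Berlin (3 times)


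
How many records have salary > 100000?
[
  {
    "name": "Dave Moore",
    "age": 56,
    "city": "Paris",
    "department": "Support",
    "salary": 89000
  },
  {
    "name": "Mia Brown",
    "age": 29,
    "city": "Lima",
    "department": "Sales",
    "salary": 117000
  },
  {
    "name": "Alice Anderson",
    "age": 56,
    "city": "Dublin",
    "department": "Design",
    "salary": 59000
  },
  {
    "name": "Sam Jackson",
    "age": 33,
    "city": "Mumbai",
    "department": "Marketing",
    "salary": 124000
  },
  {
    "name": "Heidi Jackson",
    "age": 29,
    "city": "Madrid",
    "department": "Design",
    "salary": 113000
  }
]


Data: 5 records
Condition: salary > 100000

Checking each record:
  Dave Moore: 89000
  Mia Brown: 117000 MATCH
  Alice Anderson: 59000
  Sam Jackson: 124000 MATCH
  Heidi Jackson: 113000 MATCH

Count: 3

3


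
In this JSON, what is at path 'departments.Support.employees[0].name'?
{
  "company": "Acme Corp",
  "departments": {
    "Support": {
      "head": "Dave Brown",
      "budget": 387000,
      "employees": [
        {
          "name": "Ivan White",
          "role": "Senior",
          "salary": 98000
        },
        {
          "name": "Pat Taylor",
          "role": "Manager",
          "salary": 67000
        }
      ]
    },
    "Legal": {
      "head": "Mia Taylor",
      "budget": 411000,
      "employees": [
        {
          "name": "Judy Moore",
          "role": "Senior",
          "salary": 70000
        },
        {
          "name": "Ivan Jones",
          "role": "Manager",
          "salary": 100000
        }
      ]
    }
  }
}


Path: departments.Support.employees[0].name

Navigate:
  -> departments
  -> Support
  -> employees[0].name = 'Ivan White'

Ivan White


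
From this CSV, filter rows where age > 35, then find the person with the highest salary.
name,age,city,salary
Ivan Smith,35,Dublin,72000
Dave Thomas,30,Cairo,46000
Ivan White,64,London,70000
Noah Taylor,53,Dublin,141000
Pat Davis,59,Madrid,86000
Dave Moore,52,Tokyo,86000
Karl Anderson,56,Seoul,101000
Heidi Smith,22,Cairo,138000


Filter: age > 35
Sort by: salary (descending)

Filtered records (5):
  Noah Taylor, age 53, salary $141000
  Karl Anderson, age 56, salary $101000
  Pat Davis, age 59, salary $86000
  Dave Moore, age 52, salary $86000
  Ivan White, age 64, salary $70000

Highest salary: Noah Taylor ($141000)

Noah Taylor


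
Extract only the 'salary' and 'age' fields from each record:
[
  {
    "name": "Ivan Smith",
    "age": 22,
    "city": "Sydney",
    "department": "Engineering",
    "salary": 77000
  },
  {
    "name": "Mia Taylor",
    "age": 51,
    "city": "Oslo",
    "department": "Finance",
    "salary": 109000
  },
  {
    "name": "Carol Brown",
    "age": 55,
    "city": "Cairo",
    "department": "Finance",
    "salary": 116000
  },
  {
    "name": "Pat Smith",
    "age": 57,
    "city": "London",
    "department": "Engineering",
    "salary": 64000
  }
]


Original: 4 records with fields: name, age, city, department, salary
Keep: ['salary', 'age']
Drop: ['name', 'city', 'department']
Result: 4 records, 2 fields each

[
  {
    "salary": 77000,
    "age": 22
  },
  {
    "salary": 109000,
    "age": 51
  },
  {
    "salary": 116000,
    "age": 55
  },
  {
    "salary": 64000,
    "age": 57
  }
]


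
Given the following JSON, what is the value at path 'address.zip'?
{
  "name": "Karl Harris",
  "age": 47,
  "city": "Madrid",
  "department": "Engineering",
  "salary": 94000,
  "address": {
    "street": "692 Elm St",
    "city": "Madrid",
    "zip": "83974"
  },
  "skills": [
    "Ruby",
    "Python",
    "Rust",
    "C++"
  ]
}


Query: address.zip
Path: address -> zip
Value: 83974

83974


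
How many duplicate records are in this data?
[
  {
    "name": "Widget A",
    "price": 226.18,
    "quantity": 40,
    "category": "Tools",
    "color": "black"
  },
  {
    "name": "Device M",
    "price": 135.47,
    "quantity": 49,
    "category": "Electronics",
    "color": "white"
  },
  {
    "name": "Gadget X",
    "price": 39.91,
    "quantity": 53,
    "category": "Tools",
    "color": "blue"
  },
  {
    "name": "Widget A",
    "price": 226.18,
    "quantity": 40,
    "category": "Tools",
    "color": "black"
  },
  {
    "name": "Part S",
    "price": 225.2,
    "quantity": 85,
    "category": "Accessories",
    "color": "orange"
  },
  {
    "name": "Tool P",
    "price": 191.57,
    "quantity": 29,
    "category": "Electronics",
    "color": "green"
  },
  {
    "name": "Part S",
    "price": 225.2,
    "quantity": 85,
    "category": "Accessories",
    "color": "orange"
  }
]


Checking 7 records for duplicates:

  Row 1: Widget A ($226.18, qty 40)
  Row 2: Device M ($135.47, qty 49)
  Row 3: Gadget X ($39.91, qty 53)
  Row 4: Widget A ($226.18, qty 40) <-- DUPLICATE
  Row 5: Part S ($225.2, qty 85)
  Row 6: Tool P ($191.57, qty 29)
  Row 7: Part S ($225.2, qty 85) <-- DUPLICATE

Duplicates found: 2
Unique records: 5

2 duplicates, 5 unique


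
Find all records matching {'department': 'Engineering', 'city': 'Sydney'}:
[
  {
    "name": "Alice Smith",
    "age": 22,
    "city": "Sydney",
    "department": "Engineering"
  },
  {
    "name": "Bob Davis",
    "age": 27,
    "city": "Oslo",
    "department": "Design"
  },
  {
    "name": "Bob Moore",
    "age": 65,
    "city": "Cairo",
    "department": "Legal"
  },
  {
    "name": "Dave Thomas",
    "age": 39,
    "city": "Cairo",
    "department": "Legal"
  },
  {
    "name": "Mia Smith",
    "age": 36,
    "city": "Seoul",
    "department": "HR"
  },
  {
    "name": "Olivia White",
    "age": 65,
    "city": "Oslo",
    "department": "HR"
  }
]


Search criteria: {'department': 'Engineering', 'city': 'Sydney'}

Checking 6 records:
  Alice Smith: {department: Engineering, city: Sydney} <-- MATCH
  Bob Davis: {department: Design, city: Oslo}
  Bob Moore: {department: Legal, city: Cairo}
  Dave Thomas: {department: Legal, city: Cairo}
  Mia Smith: {department: HR, city: Seoul}
  Olivia White: {department: HR, city: Oslo}

Matches: ["Alice Smith"]

["Alice Smith"]


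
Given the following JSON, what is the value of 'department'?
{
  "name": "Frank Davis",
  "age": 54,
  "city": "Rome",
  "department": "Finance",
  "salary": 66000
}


Looking up field 'department'
Value: Finance

Finance


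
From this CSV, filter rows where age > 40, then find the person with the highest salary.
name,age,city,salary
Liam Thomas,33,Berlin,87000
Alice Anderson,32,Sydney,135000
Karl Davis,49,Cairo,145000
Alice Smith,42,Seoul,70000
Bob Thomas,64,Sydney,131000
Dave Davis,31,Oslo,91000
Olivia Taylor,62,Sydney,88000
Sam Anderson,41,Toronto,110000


Filter: age > 40
Sort by: salary (descending)

Filtered records (5):
  Karl Davis, age 49, salary $145000
  Bob Thomas, age 64, salary $131000
  Sam Anderson, age 41, salary $110000
  Olivia Taylor, age 62, salary $88000
  Alice Smith, age 42, salary $70000

Highest salary: Karl Davis ($145000)

Karl Davis


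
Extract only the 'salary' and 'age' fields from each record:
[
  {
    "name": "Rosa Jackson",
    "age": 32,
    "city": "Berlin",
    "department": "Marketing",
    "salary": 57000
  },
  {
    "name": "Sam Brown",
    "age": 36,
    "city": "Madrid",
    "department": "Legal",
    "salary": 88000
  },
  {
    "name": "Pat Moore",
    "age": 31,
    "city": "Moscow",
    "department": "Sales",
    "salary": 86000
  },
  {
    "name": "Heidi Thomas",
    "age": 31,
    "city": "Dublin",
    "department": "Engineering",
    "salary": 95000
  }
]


Original: 4 records with fields: name, age, city, department, salary
Keep: ['salary', 'age']
Drop: ['name', 'city', 'department']
Result: 4 records, 2 fields each

[
  {
    "salary": 57000,
    "age": 32
  },
  {
    "salary": 88000,
    "age": 36
  },
  {
    "salary": 86000,
    "age": 31
  },
  {
    "salary": 95000,
    "age": 31
  }
]


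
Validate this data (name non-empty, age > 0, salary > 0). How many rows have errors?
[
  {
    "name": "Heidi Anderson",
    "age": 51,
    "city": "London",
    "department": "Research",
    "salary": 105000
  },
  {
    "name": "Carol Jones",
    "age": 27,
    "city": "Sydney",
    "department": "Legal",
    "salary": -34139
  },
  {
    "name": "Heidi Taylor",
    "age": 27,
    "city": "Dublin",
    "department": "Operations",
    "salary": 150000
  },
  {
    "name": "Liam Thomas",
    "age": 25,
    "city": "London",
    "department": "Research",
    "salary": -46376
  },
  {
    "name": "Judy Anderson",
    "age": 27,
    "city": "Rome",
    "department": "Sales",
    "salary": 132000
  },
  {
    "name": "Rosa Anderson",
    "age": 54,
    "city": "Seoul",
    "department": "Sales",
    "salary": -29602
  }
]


Validating 6 records:
Rules: name non-empty, age > 0, salary > 0

  Row 1 (Heidi Anderson): OK
  Row 2 (Carol Jones): negative salary: -34139
  Row 3 (Heidi Taylor): OK
  Row 4 (Liam Thomas): negative salary: -46376
  Row 5 (Judy Anderson): OK
  Row 6 (Rosa Anderson): negative salary: -29602

Total errors: 3

3 errors


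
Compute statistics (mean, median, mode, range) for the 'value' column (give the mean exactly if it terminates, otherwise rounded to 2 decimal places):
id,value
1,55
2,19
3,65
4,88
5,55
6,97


Data: [55, 19, 65, 88, 55, 97]
Count: 6
Sum: 379
Mean: 379/6 ≈ 63.17 (rounded to 2 decimal places)
Sorted: [19, 55, 55, 65, 88, 97]
Median: 60.0
Mode: 55 (2 times)
Range: 97 - 19 = 78
Min: 19, Max: 97

mean≈63.17, median=60.0, mode=55, range=78


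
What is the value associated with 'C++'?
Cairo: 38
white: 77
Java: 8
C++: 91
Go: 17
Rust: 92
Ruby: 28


Looking up key 'C++'
Value: 91

91


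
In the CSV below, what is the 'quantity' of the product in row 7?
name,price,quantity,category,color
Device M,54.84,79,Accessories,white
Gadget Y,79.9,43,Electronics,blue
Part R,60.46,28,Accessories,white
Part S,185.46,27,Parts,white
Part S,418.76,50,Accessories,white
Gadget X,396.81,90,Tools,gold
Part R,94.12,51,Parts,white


Query: Row 7 ('Part R'), column 'quantity'
Value: 51

51


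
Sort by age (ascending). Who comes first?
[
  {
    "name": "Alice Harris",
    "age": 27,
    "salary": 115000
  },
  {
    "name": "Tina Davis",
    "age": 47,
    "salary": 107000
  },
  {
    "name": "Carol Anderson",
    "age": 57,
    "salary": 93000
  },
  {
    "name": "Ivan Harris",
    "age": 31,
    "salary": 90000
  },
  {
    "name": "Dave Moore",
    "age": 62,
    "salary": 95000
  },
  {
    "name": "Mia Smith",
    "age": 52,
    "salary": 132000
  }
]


Sort by: age (ascending)

Sorted order:
  1. Alice Harris (age = 27)
  2. Ivan Harris (age = 31)
  3. Tina Davis (age = 47)
  4. Mia Smith (age = 52)
  5. Carol Anderson (age = 57)
  6. Dave Moore (age = 62)

First: Alice Harris

Alice Harris


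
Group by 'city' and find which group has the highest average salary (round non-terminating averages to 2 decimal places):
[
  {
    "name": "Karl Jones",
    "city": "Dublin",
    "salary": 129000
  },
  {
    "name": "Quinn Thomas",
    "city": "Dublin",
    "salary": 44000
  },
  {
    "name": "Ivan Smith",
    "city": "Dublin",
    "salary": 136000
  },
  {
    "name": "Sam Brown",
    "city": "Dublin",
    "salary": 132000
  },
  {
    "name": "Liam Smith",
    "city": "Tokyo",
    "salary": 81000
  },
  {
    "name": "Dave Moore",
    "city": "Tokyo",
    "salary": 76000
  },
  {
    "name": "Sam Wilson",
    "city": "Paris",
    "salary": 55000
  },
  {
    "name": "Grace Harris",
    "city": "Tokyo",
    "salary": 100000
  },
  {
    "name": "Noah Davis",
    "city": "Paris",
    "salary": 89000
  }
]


Group by: city

Groups:
  Dublin: 4 people, avg salary = 441000/4 = $110250
  Paris: 2 people, avg salary = 144000/2 = $72000
  Tokyo: 3 people, avg salary = 257000/3 ≈ $85666.67

Highest average salary: Dublin ($110250)

Dublin ($110250)


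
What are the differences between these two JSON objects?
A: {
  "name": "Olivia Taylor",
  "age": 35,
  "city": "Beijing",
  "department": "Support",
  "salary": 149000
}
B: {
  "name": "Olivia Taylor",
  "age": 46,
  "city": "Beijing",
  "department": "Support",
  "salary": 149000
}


Comparing each field (in key order):
  name: same
  age: DIFFERENT
  city: same
  department: same
  salary: same
Differences:
  age: 35 -> 46

1 field(s) changed

1 change: age


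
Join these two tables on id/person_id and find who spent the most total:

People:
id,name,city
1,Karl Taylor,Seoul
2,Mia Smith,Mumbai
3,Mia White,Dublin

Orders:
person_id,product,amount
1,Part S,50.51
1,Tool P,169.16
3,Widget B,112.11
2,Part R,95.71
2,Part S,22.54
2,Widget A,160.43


Join on: people.id = orders.person_id

Joined rows:
  Karl Taylor (Seoul) bought Part S for $50.51
  Karl Taylor (Seoul) bought Tool P for $169.16
  Mia White (Dublin) bought Widget B for $112.11
  Mia Smith (Mumbai) bought Part R for $95.71
  Mia Smith (Mumbai) bought Part S for $22.54
  Mia Smith (Mumbai) bought Widget A for $160.43

Total per person:
  Mia Smith: $278.68
  Karl Taylor: $219.67
  Mia White: $112.11

Top spender: Mia Smith ($278.68)

Mia Smith ($278.68)


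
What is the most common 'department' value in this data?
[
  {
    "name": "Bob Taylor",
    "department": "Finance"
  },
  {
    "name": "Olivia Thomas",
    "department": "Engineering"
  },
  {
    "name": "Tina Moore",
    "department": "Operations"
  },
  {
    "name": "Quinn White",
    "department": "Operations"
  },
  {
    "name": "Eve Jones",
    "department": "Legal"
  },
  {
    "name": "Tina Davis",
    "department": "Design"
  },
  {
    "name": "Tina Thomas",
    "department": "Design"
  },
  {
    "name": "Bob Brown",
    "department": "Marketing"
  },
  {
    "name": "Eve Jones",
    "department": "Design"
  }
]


Counting 'department' values across 9 records:

  Design: 3 ###
  Operations: 2 ##
  Finance: 1 #
  Engineering: 1 #
  Legal: 1 #
  Marketing: 1 #

Most common: Design (3 times)

Design (3 times)


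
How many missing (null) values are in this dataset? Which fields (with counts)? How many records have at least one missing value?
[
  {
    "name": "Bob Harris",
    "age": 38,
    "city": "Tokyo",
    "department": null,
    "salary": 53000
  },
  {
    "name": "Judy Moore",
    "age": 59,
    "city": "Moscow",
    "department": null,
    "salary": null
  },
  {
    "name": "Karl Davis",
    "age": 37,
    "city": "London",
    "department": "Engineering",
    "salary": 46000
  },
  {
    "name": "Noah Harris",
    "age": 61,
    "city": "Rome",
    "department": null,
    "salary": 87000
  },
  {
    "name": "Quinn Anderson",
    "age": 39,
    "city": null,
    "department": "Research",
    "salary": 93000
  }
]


Checking for missing (null) values in 5 records:

  Bob Harris: department
  Judy Moore: department, salary
  Karl Davis: complete
  Noah Harris: department
  Quinn Anderson: city

Per field:
  name: 0 missing
  age: 0 missing
  city: 1 missing
  department: 3 missing
  salary: 1 missing

Total missing values: 5
Records with any missing: 4

5 missing values (city: 1, department: 3, salary: 1); 4 incomplete records


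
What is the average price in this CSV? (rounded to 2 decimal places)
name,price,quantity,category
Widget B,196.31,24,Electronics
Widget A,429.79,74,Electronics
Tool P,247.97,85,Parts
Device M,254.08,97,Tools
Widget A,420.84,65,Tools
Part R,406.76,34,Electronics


Computing average price:
Values: [196.31, 429.79, 247.97, 254.08, 420.84, 406.76]
Sum = 1955.75
Count = 6
Average = 1955.75/6 ≈ 325.96 (rounded to 2 decimal places)

325.96


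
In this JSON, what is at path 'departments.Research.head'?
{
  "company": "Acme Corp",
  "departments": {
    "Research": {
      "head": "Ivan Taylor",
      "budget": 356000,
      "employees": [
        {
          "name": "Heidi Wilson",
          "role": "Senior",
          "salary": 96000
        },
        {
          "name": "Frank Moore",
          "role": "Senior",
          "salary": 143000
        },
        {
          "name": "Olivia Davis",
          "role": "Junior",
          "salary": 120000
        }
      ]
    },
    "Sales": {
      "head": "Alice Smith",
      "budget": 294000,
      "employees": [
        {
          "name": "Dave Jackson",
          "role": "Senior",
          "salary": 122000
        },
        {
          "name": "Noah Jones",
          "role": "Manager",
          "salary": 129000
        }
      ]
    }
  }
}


Path: departments.Research.head

Navigate:
  -> departments
  -> Research
  -> head = 'Ivan Taylor'

Ivan Taylor


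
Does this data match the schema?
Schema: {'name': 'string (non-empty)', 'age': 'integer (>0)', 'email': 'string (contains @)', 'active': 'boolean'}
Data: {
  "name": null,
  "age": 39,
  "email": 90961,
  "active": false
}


Validating each field against schema:
  name: FAIL (null is not a string)
  age: OK (positive integer)
  email: FAIL (90961 is not a string)
  active: OK (boolean)

Result: INVALID (2 errors: name, email)

INVALID (2 errors: name, email)


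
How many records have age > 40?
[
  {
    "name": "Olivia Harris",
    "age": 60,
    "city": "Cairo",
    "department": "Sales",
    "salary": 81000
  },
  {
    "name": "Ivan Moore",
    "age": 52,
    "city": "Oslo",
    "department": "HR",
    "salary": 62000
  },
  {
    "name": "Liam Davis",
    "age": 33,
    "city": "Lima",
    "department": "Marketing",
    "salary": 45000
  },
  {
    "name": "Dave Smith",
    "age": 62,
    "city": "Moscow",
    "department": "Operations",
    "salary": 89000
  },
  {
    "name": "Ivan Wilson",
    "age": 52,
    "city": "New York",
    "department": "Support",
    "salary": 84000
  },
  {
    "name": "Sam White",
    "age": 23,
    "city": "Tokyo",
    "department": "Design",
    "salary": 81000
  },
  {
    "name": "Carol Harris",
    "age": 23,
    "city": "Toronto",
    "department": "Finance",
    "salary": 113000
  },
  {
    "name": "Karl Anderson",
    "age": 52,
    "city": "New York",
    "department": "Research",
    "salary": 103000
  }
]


Data: 8 records
Condition: age > 40

Checking each record:
  Olivia Harris: 60 MATCH
  Ivan Moore: 52 MATCH
  Liam Davis: 33
  Dave Smith: 62 MATCH
  Ivan Wilson: 52 MATCH
  Sam White: 23
  Carol Harris: 23
  Karl Anderson: 52 MATCH

Count: 5

5


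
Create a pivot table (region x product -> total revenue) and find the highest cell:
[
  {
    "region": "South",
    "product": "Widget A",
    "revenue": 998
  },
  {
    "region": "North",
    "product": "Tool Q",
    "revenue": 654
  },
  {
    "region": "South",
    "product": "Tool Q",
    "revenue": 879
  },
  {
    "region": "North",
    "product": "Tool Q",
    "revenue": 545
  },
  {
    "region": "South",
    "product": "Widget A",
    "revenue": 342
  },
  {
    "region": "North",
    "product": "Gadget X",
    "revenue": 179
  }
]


Pivot: region (rows) x product (columns) -> total revenue

     Gadget X      Tool Q        Widget A    
North          179          1199             0  
South            0           879          1340  

Highest: South / Widget A = $1340

South / Widget A = $1340


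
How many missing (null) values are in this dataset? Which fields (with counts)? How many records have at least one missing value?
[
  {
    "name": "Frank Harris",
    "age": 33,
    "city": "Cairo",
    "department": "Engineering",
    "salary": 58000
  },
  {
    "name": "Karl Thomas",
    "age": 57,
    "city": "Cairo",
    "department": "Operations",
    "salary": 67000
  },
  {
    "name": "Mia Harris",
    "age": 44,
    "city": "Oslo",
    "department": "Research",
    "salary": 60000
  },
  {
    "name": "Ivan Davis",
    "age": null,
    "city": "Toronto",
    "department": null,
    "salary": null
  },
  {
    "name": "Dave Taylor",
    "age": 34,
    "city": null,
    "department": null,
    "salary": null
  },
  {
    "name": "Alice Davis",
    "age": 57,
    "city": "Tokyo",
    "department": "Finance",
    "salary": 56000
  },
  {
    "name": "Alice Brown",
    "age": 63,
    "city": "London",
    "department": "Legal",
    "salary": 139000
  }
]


Checking for missing (null) values in 7 records:

  Frank Harris: complete
  Karl Thomas: complete
  Mia Harris: complete
  Ivan Davis: age, department, salary
  Dave Taylor: city, department, salary
  Alice Davis: complete
  Alice Brown: complete

Per field:
  name: 0 missing
  age: 1 missing
  city: 1 missing
  department: 2 missing
  salary: 2 missing

Total missing values: 6
Records with any missing: 2

6 missing values (age: 1, city: 1, department: 2, salary: 2); 2 incomplete records


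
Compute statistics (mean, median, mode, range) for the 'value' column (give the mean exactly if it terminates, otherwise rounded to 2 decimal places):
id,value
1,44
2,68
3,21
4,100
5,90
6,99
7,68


Data: [44, 68, 21, 100, 90, 99, 68]
Count: 7
Sum: 490
Mean: 490/7 = 70
Sorted: [21, 44, 68, 68, 90, 99, 100]
Median: 68.0
Mode: 68 (2 times)
Range: 100 - 21 = 79
Min: 21, Max: 100

mean=70, median=68.0, mode=68, range=79


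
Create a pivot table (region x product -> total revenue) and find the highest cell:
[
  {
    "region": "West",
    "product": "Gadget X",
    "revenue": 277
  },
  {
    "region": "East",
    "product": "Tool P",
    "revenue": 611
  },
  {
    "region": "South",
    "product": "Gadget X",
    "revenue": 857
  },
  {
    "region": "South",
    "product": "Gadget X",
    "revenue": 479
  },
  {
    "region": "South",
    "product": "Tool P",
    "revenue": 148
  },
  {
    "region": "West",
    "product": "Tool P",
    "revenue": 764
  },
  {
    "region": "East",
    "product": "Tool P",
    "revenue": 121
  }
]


Pivot: region (rows) x product (columns) -> total revenue

     Gadget X      Tool P      
East             0           732  
South         1336           148  
West           277           764  

Highest: South / Gadget X = $1336

South / Gadget X = $1336


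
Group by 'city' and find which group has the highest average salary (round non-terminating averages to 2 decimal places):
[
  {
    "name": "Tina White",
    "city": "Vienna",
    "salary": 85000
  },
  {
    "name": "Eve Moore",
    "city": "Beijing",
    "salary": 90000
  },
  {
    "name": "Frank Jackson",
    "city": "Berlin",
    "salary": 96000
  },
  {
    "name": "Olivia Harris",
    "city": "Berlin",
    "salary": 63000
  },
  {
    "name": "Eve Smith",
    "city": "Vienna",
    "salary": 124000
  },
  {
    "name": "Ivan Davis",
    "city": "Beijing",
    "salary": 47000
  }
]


Group by: city

Groups:
  Beijing: 2 people, avg salary = 137000/2 = $68500
  Berlin: 2 people, avg salary = 159000/2 = $79500
  Vienna: 2 people, avg salary = 209000/2 = $104500

Highest average salary: Vienna ($104500)

Vienna ($104500)


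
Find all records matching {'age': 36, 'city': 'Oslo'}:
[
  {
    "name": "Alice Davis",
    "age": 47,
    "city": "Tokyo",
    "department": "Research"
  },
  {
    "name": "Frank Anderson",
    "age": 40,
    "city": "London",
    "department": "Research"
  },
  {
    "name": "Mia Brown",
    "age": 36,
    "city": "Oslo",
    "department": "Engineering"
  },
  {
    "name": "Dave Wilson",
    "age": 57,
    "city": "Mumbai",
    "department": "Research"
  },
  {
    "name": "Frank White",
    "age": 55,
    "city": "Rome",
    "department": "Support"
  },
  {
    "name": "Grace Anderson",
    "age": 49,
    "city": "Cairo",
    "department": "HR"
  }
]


Search criteria: {'age': 36, 'city': 'Oslo'}

Checking 6 records:
  Alice Davis: {age: 47, city: Tokyo}
  Frank Anderson: {age: 40, city: London}
  Mia Brown: {age: 36, city: Oslo} <-- MATCH
  Dave Wilson: {age: 57, city: Mumbai}
  Frank White: {age: 55, city: Rome}
  Grace Anderson: {age: 49, city: Cairo}

Matches: ["Mia Brown"]

["Mia Brown"]


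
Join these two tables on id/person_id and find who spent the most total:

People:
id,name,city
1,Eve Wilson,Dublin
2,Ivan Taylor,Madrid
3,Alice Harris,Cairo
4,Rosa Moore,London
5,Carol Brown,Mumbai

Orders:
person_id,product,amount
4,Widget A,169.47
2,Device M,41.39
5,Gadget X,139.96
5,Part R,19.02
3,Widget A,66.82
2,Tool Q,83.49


Join on: people.id = orders.person_id

Joined rows:
  Rosa Moore (London) bought Widget A for $169.47
  Ivan Taylor (Madrid) bought Device M for $41.39
  Carol Brown (Mumbai) bought Gadget X for $139.96
  Carol Brown (Mumbai) bought Part R for $19.02
  Alice Harris (Cairo) bought Widget A for $66.82
  Ivan Taylor (Madrid) bought Tool Q for $83.49

Total per person:
  Rosa Moore: $169.47
  Carol Brown: $158.98
  Ivan Taylor: $124.88
  Alice Harris: $66.82

Top spender: Rosa Moore ($169.47)

Rosa Moore ($169.47)


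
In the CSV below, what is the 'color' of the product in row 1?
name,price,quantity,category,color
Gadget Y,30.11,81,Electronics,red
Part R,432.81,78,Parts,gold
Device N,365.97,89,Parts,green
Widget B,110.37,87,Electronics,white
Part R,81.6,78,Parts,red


Query: Row 1 ('Gadget Y'), column 'color'
Value: red

red


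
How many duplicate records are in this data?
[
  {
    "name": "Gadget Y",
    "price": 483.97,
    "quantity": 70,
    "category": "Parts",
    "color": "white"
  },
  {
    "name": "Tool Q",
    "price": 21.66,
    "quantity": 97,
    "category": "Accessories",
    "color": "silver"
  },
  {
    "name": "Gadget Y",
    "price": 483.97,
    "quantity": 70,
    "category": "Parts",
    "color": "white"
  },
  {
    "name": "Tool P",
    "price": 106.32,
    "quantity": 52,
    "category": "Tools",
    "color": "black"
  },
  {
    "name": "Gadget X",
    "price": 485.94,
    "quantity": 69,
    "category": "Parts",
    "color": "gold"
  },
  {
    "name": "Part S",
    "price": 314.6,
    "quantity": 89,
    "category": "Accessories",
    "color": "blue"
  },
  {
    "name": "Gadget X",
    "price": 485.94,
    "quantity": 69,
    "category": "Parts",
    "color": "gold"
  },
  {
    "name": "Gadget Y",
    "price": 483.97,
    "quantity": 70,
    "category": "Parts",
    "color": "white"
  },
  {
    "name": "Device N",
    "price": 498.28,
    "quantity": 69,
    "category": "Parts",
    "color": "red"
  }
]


Checking 9 records for duplicates:

  Row 1: Gadget Y ($483.97, qty 70)
  Row 2: Tool Q ($21.66, qty 97)
  Row 3: Gadget Y ($483.97, qty 70) <-- DUPLICATE
  Row 4: Tool P ($106.32, qty 52)
  Row 5: Gadget X ($485.94, qty 69)
  Row 6: Part S ($314.6, qty 89)
  Row 7: Gadget X ($485.94, qty 69) <-- DUPLICATE
  Row 8: Gadget Y ($483.97, qty 70) <-- DUPLICATE
  Row 9: Device N ($498.28, qty 69)

Duplicates found: 3
Unique records: 6

3 duplicates, 6 unique


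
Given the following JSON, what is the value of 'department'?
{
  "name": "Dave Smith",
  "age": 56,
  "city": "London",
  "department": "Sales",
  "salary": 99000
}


Looking up field 'department'
Value: Sales

Sales


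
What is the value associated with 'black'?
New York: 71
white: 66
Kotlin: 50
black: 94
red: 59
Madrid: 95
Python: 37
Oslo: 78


Looking up key 'black'
Value: 94

94


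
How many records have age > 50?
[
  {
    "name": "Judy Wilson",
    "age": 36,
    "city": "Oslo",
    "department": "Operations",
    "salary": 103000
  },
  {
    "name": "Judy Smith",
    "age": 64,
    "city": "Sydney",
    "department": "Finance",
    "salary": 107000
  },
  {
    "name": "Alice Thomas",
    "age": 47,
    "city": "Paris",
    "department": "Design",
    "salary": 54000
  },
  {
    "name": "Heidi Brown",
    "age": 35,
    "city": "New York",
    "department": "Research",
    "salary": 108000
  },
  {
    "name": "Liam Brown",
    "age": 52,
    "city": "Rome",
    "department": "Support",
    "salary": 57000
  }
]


Data: 5 records
Condition: age > 50

Checking each record:
  Judy Wilson: 36
  Judy Smith: 64 MATCH
  Alice Thomas: 47
  Heidi Brown: 35
  Liam Brown: 52 MATCH

Count: 2

2


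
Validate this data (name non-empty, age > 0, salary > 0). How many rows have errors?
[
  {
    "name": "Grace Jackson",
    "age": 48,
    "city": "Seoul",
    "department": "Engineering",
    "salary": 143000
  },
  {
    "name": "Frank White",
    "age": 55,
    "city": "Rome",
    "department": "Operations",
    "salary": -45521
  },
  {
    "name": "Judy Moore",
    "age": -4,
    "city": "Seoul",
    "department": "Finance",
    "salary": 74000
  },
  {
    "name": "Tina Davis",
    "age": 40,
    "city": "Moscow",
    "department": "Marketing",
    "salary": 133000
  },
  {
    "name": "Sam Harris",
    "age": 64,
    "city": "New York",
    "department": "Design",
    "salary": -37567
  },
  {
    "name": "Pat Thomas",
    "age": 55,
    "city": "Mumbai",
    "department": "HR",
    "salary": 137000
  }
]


Validating 6 records:
Rules: name non-empty, age > 0, salary > 0

  Row 1 (Grace Jackson): OK
  Row 2 (Frank White): negative salary: -45521
  Row 3 (Judy Moore): negative age: -4
  Row 4 (Tina Davis): OK
  Row 5 (Sam Harris): negative salary: -37567
  Row 6 (Pat Thomas): OK

Total errors: 3

3 errors


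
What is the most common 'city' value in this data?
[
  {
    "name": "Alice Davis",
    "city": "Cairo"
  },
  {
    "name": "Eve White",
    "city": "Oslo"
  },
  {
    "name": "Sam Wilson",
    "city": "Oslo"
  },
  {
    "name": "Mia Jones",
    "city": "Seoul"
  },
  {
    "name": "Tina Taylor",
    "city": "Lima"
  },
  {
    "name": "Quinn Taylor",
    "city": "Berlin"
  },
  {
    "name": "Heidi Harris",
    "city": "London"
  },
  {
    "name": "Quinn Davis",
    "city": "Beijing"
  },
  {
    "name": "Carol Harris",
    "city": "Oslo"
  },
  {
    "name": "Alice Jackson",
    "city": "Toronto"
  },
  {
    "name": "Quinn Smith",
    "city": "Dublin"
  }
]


Counting 'city' values across 11 records:

  Oslo: 3 ###
  Cairo: 1 #
  Seoul: 1 #
  Lima: 1 #
  Berlin: 1 #
  London: 1 #
  Beijing: 1 #
  Toronto: 1 #
  Dublin: 1 #

Most common: Oslo (3 times)

Oslo (3 times)


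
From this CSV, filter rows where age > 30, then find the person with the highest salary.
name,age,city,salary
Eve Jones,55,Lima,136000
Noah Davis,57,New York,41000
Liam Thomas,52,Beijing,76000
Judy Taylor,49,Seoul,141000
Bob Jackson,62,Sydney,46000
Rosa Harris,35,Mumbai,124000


Filter: age > 30
Sort by: salary (descending)

Filtered records (6):
  Judy Taylor, age 49, salary $141000
  Eve Jones, age 55, salary $136000
  Rosa Harris, age 35, salary $124000
  Liam Thomas, age 52, salary $76000
  Bob Jackson, age 62, salary $46000
  Noah Davis, age 57, salary $41000

Highest salary: Judy Taylor ($141000)

Judy Taylor


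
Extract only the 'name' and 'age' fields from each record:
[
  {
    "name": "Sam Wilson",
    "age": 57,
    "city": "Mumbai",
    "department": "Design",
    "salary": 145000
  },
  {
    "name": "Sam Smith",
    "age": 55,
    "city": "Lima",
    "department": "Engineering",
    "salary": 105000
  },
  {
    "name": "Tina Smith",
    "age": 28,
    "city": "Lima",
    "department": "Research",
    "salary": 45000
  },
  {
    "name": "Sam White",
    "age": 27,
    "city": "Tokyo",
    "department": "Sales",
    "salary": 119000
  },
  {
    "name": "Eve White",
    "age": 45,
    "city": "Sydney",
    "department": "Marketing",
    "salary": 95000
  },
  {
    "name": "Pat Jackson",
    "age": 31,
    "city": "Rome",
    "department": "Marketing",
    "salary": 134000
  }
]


Original: 6 records with fields: name, age, city, department, salary
Keep: ['name', 'age']
Drop: ['city', 'department', 'salary']
Result: 6 records, 2 fields each

[
  {
    "name": "Sam Wilson",
    "age": 57
  },
  {
    "name": "Sam Smith",
    "age": 55
  },
  {
    "name": "Tina Smith",
    "age": 28
  },
  {
    "name": "Sam White",
    "age": 27
  },
  {
    "name": "Eve White",
    "age": 45
  },
  {
    "name": "Pat Jackson",
    "age": 31
  }
]
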